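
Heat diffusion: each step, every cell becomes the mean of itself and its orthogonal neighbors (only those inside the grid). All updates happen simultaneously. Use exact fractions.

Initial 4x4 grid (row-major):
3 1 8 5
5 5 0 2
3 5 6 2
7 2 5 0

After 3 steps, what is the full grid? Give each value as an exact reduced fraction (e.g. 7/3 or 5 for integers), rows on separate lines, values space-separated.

After step 1:
  3 17/4 7/2 5
  4 16/5 21/5 9/4
  5 21/5 18/5 5/2
  4 19/4 13/4 7/3
After step 2:
  15/4 279/80 339/80 43/12
  19/5 397/100 67/20 279/80
  43/10 83/20 71/20 641/240
  55/12 81/20 209/60 97/36
After step 3:
  883/240 3089/800 1759/480 1357/360
  791/200 7503/2000 3719/1000 1571/480
  101/24 1001/250 4129/1200 893/288
  194/45 61/15 31/9 6371/2160

Answer: 883/240 3089/800 1759/480 1357/360
791/200 7503/2000 3719/1000 1571/480
101/24 1001/250 4129/1200 893/288
194/45 61/15 31/9 6371/2160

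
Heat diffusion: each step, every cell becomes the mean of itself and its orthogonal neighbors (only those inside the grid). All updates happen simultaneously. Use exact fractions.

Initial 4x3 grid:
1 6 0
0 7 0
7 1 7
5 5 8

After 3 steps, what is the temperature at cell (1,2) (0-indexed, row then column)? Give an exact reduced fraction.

Answer: 4427/1200

Derivation:
Step 1: cell (1,2) = 7/2
Step 2: cell (1,2) = 123/40
Step 3: cell (1,2) = 4427/1200
Full grid after step 3:
  3199/1080 22757/7200 131/45
  13081/3600 4979/1500 4427/1200
  14531/3600 27431/6000 15431/3600
  10579/2160 69679/14400 11269/2160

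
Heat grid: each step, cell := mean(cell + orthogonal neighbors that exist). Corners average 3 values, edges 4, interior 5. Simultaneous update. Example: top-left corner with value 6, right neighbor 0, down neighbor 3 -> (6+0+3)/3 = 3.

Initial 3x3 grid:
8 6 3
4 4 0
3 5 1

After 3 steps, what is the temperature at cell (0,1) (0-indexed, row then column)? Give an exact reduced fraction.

Step 1: cell (0,1) = 21/4
Step 2: cell (0,1) = 361/80
Step 3: cell (0,1) = 6829/1600
Full grid after step 3:
  869/180 6829/1600 2551/720
  21337/4800 7569/2000 3703/1200
  119/30 16187/4800 2011/720

Answer: 6829/1600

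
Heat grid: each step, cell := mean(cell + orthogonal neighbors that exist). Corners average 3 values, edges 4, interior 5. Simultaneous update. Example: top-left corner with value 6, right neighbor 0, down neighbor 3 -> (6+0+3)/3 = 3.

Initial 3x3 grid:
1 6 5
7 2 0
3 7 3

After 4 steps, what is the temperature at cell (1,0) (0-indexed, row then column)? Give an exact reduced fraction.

Answer: 3545711/864000

Derivation:
Step 1: cell (1,0) = 13/4
Step 2: cell (1,0) = 1079/240
Step 3: cell (1,0) = 57613/14400
Step 4: cell (1,0) = 3545711/864000
Full grid after step 4:
  508133/129600 1653043/432000 14269/4050
  3545711/864000 337333/90000 58159/16000
  131027/32400 125943/32000 466183/129600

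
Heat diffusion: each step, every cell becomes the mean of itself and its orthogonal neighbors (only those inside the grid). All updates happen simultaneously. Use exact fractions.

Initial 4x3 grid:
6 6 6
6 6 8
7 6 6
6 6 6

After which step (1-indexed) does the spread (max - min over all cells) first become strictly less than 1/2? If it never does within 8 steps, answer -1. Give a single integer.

Answer: 2

Derivation:
Step 1: max=20/3, min=6, spread=2/3
Step 2: max=391/60, min=73/12, spread=13/30
  -> spread < 1/2 first at step 2
Step 3: max=3451/540, min=1393/225, spread=539/2700
Step 4: max=685331/108000, min=201133/32400, spread=44663/324000
Step 5: max=6145961/972000, min=6038701/972000, spread=5363/48600
Step 6: max=11489747/1822500, min=181489477/29160000, spread=93859/1166400
Step 7: max=1376775671/218700000, min=10899987293/1749600000, spread=4568723/69984000
Step 8: max=329977575631/52488000000, min=654712995637/104976000000, spread=8387449/167961600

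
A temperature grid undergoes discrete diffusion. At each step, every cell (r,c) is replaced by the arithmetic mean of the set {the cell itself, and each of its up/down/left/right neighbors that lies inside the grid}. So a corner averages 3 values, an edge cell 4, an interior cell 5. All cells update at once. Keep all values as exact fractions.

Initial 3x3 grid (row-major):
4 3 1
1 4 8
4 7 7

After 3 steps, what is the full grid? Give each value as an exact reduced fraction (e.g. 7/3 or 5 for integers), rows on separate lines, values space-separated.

After step 1:
  8/3 3 4
  13/4 23/5 5
  4 11/2 22/3
After step 2:
  107/36 107/30 4
  871/240 427/100 157/30
  17/4 643/120 107/18
After step 3:
  7321/2160 833/225 64/15
  54437/14400 8823/2000 17503/3600
  353/80 35681/7200 5953/1080

Answer: 7321/2160 833/225 64/15
54437/14400 8823/2000 17503/3600
353/80 35681/7200 5953/1080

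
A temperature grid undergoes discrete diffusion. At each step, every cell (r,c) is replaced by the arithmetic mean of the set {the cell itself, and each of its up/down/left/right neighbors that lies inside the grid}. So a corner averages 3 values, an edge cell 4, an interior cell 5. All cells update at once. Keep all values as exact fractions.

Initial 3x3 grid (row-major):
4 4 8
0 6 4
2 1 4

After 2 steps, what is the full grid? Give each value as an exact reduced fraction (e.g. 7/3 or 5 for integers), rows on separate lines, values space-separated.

Answer: 67/18 33/8 49/9
29/12 81/20 101/24
29/12 41/16 47/12

Derivation:
After step 1:
  8/3 11/2 16/3
  3 3 11/2
  1 13/4 3
After step 2:
  67/18 33/8 49/9
  29/12 81/20 101/24
  29/12 41/16 47/12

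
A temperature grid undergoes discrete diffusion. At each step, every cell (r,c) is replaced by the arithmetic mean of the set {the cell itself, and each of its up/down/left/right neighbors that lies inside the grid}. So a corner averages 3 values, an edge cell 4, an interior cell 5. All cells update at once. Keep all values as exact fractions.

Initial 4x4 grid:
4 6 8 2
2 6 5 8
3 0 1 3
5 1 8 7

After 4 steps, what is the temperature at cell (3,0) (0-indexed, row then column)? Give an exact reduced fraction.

Answer: 5729/1800

Derivation:
Step 1: cell (3,0) = 3
Step 2: cell (3,0) = 3
Step 3: cell (3,0) = 91/30
Step 4: cell (3,0) = 5729/1800
Full grid after step 4:
  46531/10800 327671/72000 40063/8000 18431/3600
  274211/72000 125479/30000 45719/10000 118669/24000
  80713/24000 4539/1250 21233/5000 36807/8000
  5729/1800 84443/24000 32617/8000 338/75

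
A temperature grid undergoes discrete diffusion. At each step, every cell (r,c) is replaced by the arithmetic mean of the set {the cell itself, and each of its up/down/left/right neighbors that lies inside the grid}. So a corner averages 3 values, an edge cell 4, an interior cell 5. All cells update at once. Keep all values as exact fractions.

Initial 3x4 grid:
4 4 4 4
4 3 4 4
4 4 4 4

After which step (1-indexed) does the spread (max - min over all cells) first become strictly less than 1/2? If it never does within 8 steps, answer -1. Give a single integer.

Answer: 1

Derivation:
Step 1: max=4, min=15/4, spread=1/4
  -> spread < 1/2 first at step 1
Step 2: max=4, min=377/100, spread=23/100
Step 3: max=1587/400, min=18389/4800, spread=131/960
Step 4: max=28409/7200, min=166249/43200, spread=841/8640
Step 5: max=5666627/1440000, min=66577949/17280000, spread=56863/691200
Step 6: max=50850457/12960000, min=600545659/155520000, spread=386393/6220800
Step 7: max=20315641187/5184000000, min=240438276869/62208000000, spread=26795339/497664000
Step 8: max=1217073850333/311040000000, min=14446104285871/3732480000000, spread=254051069/5971968000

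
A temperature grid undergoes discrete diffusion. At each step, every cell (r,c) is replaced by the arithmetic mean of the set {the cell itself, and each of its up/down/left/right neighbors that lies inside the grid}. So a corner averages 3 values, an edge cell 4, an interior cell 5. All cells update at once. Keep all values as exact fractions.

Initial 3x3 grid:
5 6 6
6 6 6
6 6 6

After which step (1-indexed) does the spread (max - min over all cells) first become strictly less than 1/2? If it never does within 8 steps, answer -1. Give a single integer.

Step 1: max=6, min=17/3, spread=1/3
  -> spread < 1/2 first at step 1
Step 2: max=6, min=103/18, spread=5/18
Step 3: max=6, min=1255/216, spread=41/216
Step 4: max=2149/360, min=75629/12960, spread=347/2592
Step 5: max=21443/3600, min=4558663/777600, spread=2921/31104
Step 6: max=2566517/432000, min=274107461/46656000, spread=24611/373248
Step 7: max=57663259/9720000, min=16477437967/2799360000, spread=207329/4478976
Step 8: max=3071598401/518400000, min=989739647549/167961600000, spread=1746635/53747712

Answer: 1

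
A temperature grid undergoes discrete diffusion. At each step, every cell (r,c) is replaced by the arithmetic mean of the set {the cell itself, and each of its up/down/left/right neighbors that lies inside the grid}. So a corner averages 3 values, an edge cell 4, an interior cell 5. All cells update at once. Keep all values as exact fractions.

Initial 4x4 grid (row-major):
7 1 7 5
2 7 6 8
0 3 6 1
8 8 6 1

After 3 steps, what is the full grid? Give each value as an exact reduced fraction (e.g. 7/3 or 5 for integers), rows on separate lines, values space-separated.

After step 1:
  10/3 11/2 19/4 20/3
  4 19/5 34/5 5
  13/4 24/5 22/5 4
  16/3 25/4 21/4 8/3
After step 2:
  77/18 1043/240 1423/240 197/36
  863/240 249/50 99/20 337/60
  1043/240 9/2 101/20 241/60
  89/18 649/120 557/120 143/36
After step 3:
  4399/1080 35159/7200 7451/1440 12253/2160
  30959/7200 13423/3000 31831/6000 361/72
  6259/1440 29141/6000 2779/600 1679/360
  10583/2160 3509/720 3433/720 4547/1080

Answer: 4399/1080 35159/7200 7451/1440 12253/2160
30959/7200 13423/3000 31831/6000 361/72
6259/1440 29141/6000 2779/600 1679/360
10583/2160 3509/720 3433/720 4547/1080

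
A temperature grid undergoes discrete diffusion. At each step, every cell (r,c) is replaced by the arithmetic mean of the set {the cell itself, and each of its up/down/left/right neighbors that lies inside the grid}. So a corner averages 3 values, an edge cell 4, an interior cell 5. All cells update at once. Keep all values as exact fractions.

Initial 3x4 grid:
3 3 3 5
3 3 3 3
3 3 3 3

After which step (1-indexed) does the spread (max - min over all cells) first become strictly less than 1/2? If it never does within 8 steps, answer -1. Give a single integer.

Answer: 3

Derivation:
Step 1: max=11/3, min=3, spread=2/3
Step 2: max=32/9, min=3, spread=5/9
Step 3: max=365/108, min=3, spread=41/108
  -> spread < 1/2 first at step 3
Step 4: max=43097/12960, min=3, spread=4217/12960
Step 5: max=2541949/777600, min=10879/3600, spread=38417/155520
Step 6: max=151168211/46656000, min=218597/72000, spread=1903471/9331200
Step 7: max=8999069089/2799360000, min=6595759/2160000, spread=18038617/111974400
Step 8: max=537152982851/167961600000, min=596126759/194400000, spread=883978523/6718464000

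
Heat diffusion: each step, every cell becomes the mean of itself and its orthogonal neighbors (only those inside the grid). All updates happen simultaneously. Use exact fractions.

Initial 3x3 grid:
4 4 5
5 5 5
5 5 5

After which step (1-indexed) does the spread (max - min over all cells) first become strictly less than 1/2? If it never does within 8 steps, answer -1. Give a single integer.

Answer: 2

Derivation:
Step 1: max=5, min=13/3, spread=2/3
Step 2: max=5, min=163/36, spread=17/36
  -> spread < 1/2 first at step 2
Step 3: max=889/180, min=9953/2160, spread=143/432
Step 4: max=13237/2700, min=605251/129600, spread=1205/5184
Step 5: max=350459/72000, min=36580697/7776000, spread=10151/62208
Step 6: max=94190791/19440000, min=2207130859/466560000, spread=85517/746496
Step 7: max=11262246329/2332800000, min=132895609073/27993600000, spread=720431/8957952
Step 8: max=28087838137/5832000000, min=7994465805331/1679616000000, spread=6069221/107495424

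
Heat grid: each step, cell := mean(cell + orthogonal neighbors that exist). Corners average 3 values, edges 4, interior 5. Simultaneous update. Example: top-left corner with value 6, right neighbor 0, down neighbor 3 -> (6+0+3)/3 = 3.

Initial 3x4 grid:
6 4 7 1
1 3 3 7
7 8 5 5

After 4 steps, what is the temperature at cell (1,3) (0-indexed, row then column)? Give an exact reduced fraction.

Step 1: cell (1,3) = 4
Step 2: cell (1,3) = 59/12
Step 3: cell (1,3) = 16649/3600
Step 4: cell (1,3) = 1035331/216000
Full grid after step 4:
  573221/129600 944521/216000 328247/72000 97781/21600
  1304173/288000 563137/120000 836293/180000 1035331/216000
  626071/129600 260849/54000 67351/13500 158459/32400

Answer: 1035331/216000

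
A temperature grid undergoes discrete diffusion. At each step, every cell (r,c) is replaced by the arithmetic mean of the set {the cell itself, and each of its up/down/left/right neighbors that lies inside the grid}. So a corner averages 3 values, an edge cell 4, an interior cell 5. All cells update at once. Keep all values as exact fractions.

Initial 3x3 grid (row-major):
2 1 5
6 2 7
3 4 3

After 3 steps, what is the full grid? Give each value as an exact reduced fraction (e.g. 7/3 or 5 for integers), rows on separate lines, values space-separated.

After step 1:
  3 5/2 13/3
  13/4 4 17/4
  13/3 3 14/3
After step 2:
  35/12 83/24 133/36
  175/48 17/5 69/16
  127/36 4 143/36
After step 3:
  481/144 4849/1440 1651/432
  9713/2880 1129/300 3691/960
  1609/432 149/40 1769/432

Answer: 481/144 4849/1440 1651/432
9713/2880 1129/300 3691/960
1609/432 149/40 1769/432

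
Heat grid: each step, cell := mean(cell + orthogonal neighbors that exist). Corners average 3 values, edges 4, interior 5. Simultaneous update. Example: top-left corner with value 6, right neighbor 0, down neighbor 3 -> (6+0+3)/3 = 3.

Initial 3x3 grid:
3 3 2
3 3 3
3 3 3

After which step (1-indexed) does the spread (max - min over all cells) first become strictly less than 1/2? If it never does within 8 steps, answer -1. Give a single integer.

Answer: 1

Derivation:
Step 1: max=3, min=8/3, spread=1/3
  -> spread < 1/2 first at step 1
Step 2: max=3, min=49/18, spread=5/18
Step 3: max=3, min=607/216, spread=41/216
Step 4: max=1069/360, min=36749/12960, spread=347/2592
Step 5: max=10643/3600, min=2225863/777600, spread=2921/31104
Step 6: max=1270517/432000, min=134139461/46656000, spread=24611/373248
Step 7: max=28503259/9720000, min=8079357967/2799360000, spread=207329/4478976
Step 8: max=1516398401/518400000, min=485854847549/167961600000, spread=1746635/53747712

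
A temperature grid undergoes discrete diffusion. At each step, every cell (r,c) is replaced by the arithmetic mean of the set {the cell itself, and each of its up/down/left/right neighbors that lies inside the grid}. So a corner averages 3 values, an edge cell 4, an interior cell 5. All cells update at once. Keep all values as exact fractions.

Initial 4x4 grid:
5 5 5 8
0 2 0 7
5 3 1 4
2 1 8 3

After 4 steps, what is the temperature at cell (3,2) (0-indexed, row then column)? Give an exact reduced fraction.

Step 1: cell (3,2) = 13/4
Step 2: cell (3,2) = 299/80
Step 3: cell (3,2) = 8287/2400
Step 4: cell (3,2) = 251053/72000
Full grid after step 4:
  212759/64800 766907/216000 887227/216000 289987/64800
  324481/108000 117229/36000 679237/180000 456071/108000
  307613/108000 547573/180000 209651/60000 141809/36000
  186691/64800 660391/216000 251053/72000 27319/7200

Answer: 251053/72000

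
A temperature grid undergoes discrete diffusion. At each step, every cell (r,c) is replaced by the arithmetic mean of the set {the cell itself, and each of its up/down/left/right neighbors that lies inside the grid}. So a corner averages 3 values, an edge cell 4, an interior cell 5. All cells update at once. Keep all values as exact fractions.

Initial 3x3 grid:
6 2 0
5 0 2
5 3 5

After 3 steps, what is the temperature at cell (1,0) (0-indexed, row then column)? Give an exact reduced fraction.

Step 1: cell (1,0) = 4
Step 2: cell (1,0) = 113/30
Step 3: cell (1,0) = 12377/3600
Full grid after step 3:
  1751/540 4651/1800 4619/2160
  12377/3600 4349/1500 33683/14400
  7889/2160 45533/14400 374/135

Answer: 12377/3600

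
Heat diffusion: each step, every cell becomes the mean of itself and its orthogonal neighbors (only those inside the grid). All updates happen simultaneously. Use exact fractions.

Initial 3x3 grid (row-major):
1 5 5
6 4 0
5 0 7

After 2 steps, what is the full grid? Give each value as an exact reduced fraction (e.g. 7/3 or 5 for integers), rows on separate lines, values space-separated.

Answer: 47/12 169/48 133/36
11/3 15/4 19/6
35/9 13/4 31/9

Derivation:
After step 1:
  4 15/4 10/3
  4 3 4
  11/3 4 7/3
After step 2:
  47/12 169/48 133/36
  11/3 15/4 19/6
  35/9 13/4 31/9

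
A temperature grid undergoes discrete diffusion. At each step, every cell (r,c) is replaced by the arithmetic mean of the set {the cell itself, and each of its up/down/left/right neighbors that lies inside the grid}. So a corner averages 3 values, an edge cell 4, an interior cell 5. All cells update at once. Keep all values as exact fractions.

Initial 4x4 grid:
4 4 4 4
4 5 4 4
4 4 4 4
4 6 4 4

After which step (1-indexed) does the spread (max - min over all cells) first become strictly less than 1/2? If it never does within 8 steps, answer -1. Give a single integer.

Step 1: max=14/3, min=4, spread=2/3
Step 2: max=137/30, min=4, spread=17/30
Step 3: max=9601/2160, min=1613/400, spread=2227/5400
  -> spread < 1/2 first at step 3
Step 4: max=471833/108000, min=29191/7200, spread=2123/6750
Step 5: max=8466121/1944000, min=882853/216000, spread=130111/486000
Step 6: max=251957743/58320000, min=26548291/6480000, spread=3255781/14580000
Step 7: max=7531018681/1749600000, min=800175253/194400000, spread=82360351/437400000
Step 8: max=224919656623/52488000000, min=24069038371/5832000000, spread=2074577821/13122000000

Answer: 3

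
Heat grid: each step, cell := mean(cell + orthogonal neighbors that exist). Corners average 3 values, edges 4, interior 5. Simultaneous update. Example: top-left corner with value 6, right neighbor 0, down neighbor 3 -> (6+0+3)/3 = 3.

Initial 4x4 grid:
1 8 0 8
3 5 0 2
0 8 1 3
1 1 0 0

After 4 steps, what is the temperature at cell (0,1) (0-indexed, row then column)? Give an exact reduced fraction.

Step 1: cell (0,1) = 7/2
Step 2: cell (0,1) = 163/40
Step 3: cell (0,1) = 4039/1200
Step 4: cell (0,1) = 124669/36000
Full grid after step 4:
  7987/2400 124669/36000 339631/108000 200843/64800
  229423/72000 59407/20000 530789/180000 558707/216000
  545221/216000 93413/36000 43103/20000 30661/14400
  147607/64800 53927/27000 3391/1800 2341/1440

Answer: 124669/36000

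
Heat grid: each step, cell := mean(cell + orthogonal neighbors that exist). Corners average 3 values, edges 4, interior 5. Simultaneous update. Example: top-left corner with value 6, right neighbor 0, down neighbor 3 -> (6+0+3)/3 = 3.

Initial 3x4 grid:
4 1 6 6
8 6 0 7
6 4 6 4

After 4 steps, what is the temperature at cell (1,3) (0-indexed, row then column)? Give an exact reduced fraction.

Step 1: cell (1,3) = 17/4
Step 2: cell (1,3) = 85/16
Step 3: cell (1,3) = 22027/4800
Step 4: cell (1,3) = 1377233/288000
Full grid after step 4:
  155059/32400 485923/108000 500383/108000 594571/129600
  525193/108000 27124/5625 543887/120000 1377233/288000
  9263/1800 173641/36000 520133/108000 604871/129600

Answer: 1377233/288000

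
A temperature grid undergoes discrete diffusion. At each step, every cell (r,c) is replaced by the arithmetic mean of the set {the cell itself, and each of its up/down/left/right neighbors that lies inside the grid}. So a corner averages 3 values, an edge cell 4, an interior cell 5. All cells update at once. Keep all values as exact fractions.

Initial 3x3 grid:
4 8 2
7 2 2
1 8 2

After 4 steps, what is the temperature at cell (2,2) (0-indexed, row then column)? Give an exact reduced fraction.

Step 1: cell (2,2) = 4
Step 2: cell (2,2) = 37/12
Step 3: cell (2,2) = 2743/720
Step 4: cell (2,2) = 17749/4800
Full grid after step 4:
  288899/64800 471727/108000 97/25
  1967033/432000 1452467/360000 283193/72000
  549373/129600 3582191/864000 17749/4800

Answer: 17749/4800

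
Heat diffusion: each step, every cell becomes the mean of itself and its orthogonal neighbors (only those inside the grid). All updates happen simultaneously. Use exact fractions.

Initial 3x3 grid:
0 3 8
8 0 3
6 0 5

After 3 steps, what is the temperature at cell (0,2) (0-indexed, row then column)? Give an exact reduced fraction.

Answer: 7783/2160

Derivation:
Step 1: cell (0,2) = 14/3
Step 2: cell (0,2) = 137/36
Step 3: cell (0,2) = 7783/2160
Full grid after step 3:
  7513/2160 49471/14400 7783/2160
  24773/7200 5113/1500 6137/1800
  7573/2160 47371/14400 7123/2160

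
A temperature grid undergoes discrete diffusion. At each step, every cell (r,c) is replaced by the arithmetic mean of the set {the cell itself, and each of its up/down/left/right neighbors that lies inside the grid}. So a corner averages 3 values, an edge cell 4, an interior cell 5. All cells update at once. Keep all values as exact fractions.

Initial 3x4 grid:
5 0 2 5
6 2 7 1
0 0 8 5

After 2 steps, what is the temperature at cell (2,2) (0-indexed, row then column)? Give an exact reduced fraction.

Step 1: cell (2,2) = 5
Step 2: cell (2,2) = 97/24
Full grid after step 2:
  55/18 149/48 149/48 32/9
  143/48 3 4 95/24
  31/12 25/8 97/24 85/18

Answer: 97/24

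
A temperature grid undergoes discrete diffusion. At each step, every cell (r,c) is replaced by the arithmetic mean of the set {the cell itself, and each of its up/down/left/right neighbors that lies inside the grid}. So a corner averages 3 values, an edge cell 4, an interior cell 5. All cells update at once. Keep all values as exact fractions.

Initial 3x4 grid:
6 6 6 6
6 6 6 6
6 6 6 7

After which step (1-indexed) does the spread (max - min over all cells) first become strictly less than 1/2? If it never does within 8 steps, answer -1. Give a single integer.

Answer: 1

Derivation:
Step 1: max=19/3, min=6, spread=1/3
  -> spread < 1/2 first at step 1
Step 2: max=113/18, min=6, spread=5/18
Step 3: max=1337/216, min=6, spread=41/216
Step 4: max=159737/25920, min=6, spread=4217/25920
Step 5: max=9540349/1555200, min=43279/7200, spread=38417/311040
Step 6: max=571072211/93312000, min=866597/144000, spread=1903471/18662400
Step 7: max=34193309089/5598720000, min=26035759/4320000, spread=18038617/223948800
Step 8: max=2048807382851/335923200000, min=2345726759/388800000, spread=883978523/13436928000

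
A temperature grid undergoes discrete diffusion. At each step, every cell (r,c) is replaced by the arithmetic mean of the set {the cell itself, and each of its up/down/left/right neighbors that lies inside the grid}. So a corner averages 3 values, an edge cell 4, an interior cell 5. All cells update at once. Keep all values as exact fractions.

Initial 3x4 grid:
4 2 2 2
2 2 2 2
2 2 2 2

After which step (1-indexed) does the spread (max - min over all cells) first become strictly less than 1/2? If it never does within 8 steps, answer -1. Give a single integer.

Answer: 3

Derivation:
Step 1: max=8/3, min=2, spread=2/3
Step 2: max=23/9, min=2, spread=5/9
Step 3: max=257/108, min=2, spread=41/108
  -> spread < 1/2 first at step 3
Step 4: max=30137/12960, min=2, spread=4217/12960
Step 5: max=1764349/777600, min=7279/3600, spread=38417/155520
Step 6: max=104512211/46656000, min=146597/72000, spread=1903471/9331200
Step 7: max=6199709089/2799360000, min=4435759/2160000, spread=18038617/111974400
Step 8: max=369191382851/167961600000, min=401726759/194400000, spread=883978523/6718464000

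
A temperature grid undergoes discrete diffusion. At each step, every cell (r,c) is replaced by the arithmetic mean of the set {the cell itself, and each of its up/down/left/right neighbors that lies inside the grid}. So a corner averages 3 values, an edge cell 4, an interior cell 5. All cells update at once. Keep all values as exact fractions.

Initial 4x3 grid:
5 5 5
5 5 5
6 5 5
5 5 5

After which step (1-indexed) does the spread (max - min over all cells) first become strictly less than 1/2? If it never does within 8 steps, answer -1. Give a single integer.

Answer: 1

Derivation:
Step 1: max=16/3, min=5, spread=1/3
  -> spread < 1/2 first at step 1
Step 2: max=631/120, min=5, spread=31/120
Step 3: max=5611/1080, min=5, spread=211/1080
Step 4: max=556897/108000, min=9047/1800, spread=14077/108000
Step 5: max=5000407/972000, min=543683/108000, spread=5363/48600
Step 6: max=149540809/29160000, min=302869/60000, spread=93859/1166400
Step 7: max=8958274481/1749600000, min=491336467/97200000, spread=4568723/69984000
Step 8: max=536660435629/104976000000, min=14761618889/2916000000, spread=8387449/167961600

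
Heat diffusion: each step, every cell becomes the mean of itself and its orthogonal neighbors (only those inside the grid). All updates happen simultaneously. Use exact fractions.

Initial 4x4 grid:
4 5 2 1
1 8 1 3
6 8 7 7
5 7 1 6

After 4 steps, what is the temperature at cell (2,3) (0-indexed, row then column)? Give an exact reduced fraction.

Step 1: cell (2,3) = 23/4
Step 2: cell (2,3) = 1093/240
Step 3: cell (2,3) = 34117/7200
Step 4: cell (2,3) = 977719/216000
Full grid after step 4:
  11345/2592 216413/54000 22243/6000 72547/21600
  1012127/216000 836987/180000 245977/60000 284021/72000
  127967/24000 305767/60000 35629/7200 977719/216000
  117757/21600 198253/36000 555347/108000 325207/64800

Answer: 977719/216000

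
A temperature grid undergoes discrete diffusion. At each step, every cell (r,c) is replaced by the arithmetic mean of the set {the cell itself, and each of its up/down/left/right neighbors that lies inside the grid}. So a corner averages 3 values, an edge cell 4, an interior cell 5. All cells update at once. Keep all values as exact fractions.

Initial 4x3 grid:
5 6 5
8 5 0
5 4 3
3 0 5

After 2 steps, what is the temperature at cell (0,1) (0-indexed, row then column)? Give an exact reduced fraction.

Step 1: cell (0,1) = 21/4
Step 2: cell (0,1) = 397/80
Full grid after step 2:
  52/9 397/80 73/18
  1301/240 89/20 871/240
  1009/240 19/5 739/240
  32/9 44/15 26/9

Answer: 397/80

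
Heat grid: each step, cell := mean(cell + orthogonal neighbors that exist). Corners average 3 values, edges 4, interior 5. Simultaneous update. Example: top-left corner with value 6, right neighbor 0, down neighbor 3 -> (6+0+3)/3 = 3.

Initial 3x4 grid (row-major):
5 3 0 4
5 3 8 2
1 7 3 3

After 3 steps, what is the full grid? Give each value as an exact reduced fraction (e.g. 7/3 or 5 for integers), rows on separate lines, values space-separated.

After step 1:
  13/3 11/4 15/4 2
  7/2 26/5 16/5 17/4
  13/3 7/2 21/4 8/3
After step 2:
  127/36 481/120 117/40 10/3
  521/120 363/100 433/100 727/240
  34/9 1097/240 877/240 73/18
After step 3:
  1069/270 6341/1800 4379/1200 743/240
  27499/7200 25057/6000 10541/3000 53093/14400
  9137/2160 28139/7200 29899/7200 1933/540

Answer: 1069/270 6341/1800 4379/1200 743/240
27499/7200 25057/6000 10541/3000 53093/14400
9137/2160 28139/7200 29899/7200 1933/540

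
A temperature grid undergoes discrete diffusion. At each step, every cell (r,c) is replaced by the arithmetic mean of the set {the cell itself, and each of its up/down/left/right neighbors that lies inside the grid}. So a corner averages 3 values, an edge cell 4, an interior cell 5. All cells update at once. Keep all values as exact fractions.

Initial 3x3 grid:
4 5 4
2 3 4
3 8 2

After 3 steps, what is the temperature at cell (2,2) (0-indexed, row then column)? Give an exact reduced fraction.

Answer: 8989/2160

Derivation:
Step 1: cell (2,2) = 14/3
Step 2: cell (2,2) = 143/36
Step 3: cell (2,2) = 8989/2160
Full grid after step 3:
  2071/540 2287/600 8729/2160
  2237/600 8077/2000 18871/4800
  539/135 1583/400 8989/2160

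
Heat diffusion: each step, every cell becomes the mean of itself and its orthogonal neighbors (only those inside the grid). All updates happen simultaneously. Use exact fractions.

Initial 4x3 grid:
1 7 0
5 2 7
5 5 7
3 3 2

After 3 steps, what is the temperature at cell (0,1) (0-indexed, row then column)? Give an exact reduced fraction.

Step 1: cell (0,1) = 5/2
Step 2: cell (0,1) = 167/40
Step 3: cell (0,1) = 9077/2400
Full grid after step 3:
  8537/2160 9077/2400 9127/2160
  27911/7200 4333/1000 30211/7200
  29881/7200 24703/6000 10727/2400
  1043/270 58757/14400 1489/360

Answer: 9077/2400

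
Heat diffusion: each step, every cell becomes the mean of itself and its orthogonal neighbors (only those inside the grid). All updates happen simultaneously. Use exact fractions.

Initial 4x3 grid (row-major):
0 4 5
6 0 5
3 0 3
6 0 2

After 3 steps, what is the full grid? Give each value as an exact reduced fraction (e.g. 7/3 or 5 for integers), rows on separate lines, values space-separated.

Answer: 1297/432 4681/1600 181/54
9571/3600 1463/500 20317/7200
69/25 13861/6000 18097/7200
223/90 4243/1800 4447/2160

Derivation:
After step 1:
  10/3 9/4 14/3
  9/4 3 13/4
  15/4 6/5 5/2
  3 2 5/3
After step 2:
  47/18 53/16 61/18
  37/12 239/100 161/48
  51/20 249/100 517/240
  35/12 59/30 37/18
After step 3:
  1297/432 4681/1600 181/54
  9571/3600 1463/500 20317/7200
  69/25 13861/6000 18097/7200
  223/90 4243/1800 4447/2160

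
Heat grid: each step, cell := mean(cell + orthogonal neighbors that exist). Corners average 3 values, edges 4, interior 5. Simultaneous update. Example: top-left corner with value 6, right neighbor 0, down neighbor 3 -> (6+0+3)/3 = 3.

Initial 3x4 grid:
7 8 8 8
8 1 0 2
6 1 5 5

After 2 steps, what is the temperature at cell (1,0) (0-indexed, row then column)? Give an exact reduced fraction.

Answer: 653/120

Derivation:
Step 1: cell (1,0) = 11/2
Step 2: cell (1,0) = 653/120
Full grid after step 2:
  115/18 349/60 53/10 21/4
  653/120 431/100 193/50 339/80
  55/12 73/20 33/10 7/2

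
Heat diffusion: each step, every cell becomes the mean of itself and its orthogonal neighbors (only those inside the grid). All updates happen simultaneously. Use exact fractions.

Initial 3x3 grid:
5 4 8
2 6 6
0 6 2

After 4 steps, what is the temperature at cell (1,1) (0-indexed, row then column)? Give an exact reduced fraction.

Answer: 33473/7500

Derivation:
Step 1: cell (1,1) = 24/5
Step 2: cell (1,1) = 114/25
Step 3: cell (1,1) = 559/125
Step 4: cell (1,1) = 33473/7500
Full grid after step 4:
  141119/32400 4105717/864000 219917/43200
  3496967/864000 33473/7500 2096921/432000
  495401/129600 1795921/432000 147269/32400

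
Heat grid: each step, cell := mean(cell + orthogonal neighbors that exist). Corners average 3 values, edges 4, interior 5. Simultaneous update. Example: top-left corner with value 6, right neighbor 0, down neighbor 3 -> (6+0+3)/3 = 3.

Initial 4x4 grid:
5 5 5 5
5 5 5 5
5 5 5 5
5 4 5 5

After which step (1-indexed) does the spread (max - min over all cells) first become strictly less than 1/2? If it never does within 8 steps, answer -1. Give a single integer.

Step 1: max=5, min=14/3, spread=1/3
  -> spread < 1/2 first at step 1
Step 2: max=5, min=569/120, spread=31/120
Step 3: max=5, min=5189/1080, spread=211/1080
Step 4: max=5, min=523157/108000, spread=16843/108000
Step 5: max=44921/9000, min=4721357/972000, spread=130111/972000
Step 6: max=2692841/540000, min=142157633/29160000, spread=3255781/29160000
Step 7: max=2688893/540000, min=4273646309/874800000, spread=82360351/874800000
Step 8: max=483493559/97200000, min=128468683109/26244000000, spread=2074577821/26244000000

Answer: 1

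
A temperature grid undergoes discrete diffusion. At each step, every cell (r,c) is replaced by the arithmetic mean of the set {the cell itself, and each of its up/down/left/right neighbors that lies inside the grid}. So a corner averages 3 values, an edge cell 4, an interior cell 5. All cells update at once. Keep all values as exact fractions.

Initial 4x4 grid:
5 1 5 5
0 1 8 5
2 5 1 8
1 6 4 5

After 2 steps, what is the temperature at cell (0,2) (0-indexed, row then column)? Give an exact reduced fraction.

Step 1: cell (0,2) = 19/4
Step 2: cell (0,2) = 67/16
Full grid after step 2:
  7/3 51/16 67/16 65/12
  9/4 3 469/100 81/16
  5/2 86/25 419/100 1327/240
  3 7/2 283/60 173/36

Answer: 67/16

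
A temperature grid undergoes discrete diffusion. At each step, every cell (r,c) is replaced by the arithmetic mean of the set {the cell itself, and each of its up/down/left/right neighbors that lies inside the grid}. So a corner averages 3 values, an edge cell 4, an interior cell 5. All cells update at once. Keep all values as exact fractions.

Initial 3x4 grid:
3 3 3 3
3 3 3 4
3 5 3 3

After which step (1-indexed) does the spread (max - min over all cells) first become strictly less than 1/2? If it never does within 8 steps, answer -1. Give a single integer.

Step 1: max=11/3, min=3, spread=2/3
Step 2: max=211/60, min=3, spread=31/60
Step 3: max=1831/540, min=467/150, spread=749/2700
  -> spread < 1/2 first at step 3
Step 4: max=181243/54000, min=8509/2700, spread=11063/54000
Step 5: max=10774927/3240000, min=430573/135000, spread=17647/129600
Step 6: max=642556793/194400000, min=31188029/9720000, spread=18796213/194400000
Step 7: max=38434760887/11664000000, min=940327393/291600000, spread=273888389/3888000000
Step 8: max=5518760556127/1679616000000, min=12573289511/3888000000, spread=696795899/13436928000

Answer: 3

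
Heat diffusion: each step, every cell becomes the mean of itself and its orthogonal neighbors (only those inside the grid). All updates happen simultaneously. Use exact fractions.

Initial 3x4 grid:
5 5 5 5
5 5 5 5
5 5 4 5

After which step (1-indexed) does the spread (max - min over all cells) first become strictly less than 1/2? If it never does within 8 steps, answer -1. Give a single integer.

Answer: 1

Derivation:
Step 1: max=5, min=14/3, spread=1/3
  -> spread < 1/2 first at step 1
Step 2: max=5, min=569/120, spread=31/120
Step 3: max=5, min=5189/1080, spread=211/1080
Step 4: max=8953/1800, min=523103/108000, spread=14077/108000
Step 5: max=536317/108000, min=4719593/972000, spread=5363/48600
Step 6: max=297131/60000, min=142059191/29160000, spread=93859/1166400
Step 7: max=480663533/97200000, min=8537725519/1749600000, spread=4568723/69984000
Step 8: max=14398381111/2916000000, min=513099564371/104976000000, spread=8387449/167961600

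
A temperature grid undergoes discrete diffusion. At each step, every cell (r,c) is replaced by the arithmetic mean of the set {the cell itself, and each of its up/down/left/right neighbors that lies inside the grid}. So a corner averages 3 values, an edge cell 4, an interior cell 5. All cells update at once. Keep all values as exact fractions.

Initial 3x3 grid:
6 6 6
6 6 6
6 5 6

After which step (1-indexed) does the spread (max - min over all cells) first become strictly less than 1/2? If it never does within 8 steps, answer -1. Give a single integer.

Step 1: max=6, min=17/3, spread=1/3
  -> spread < 1/2 first at step 1
Step 2: max=6, min=1373/240, spread=67/240
Step 3: max=1193/200, min=12523/2160, spread=1807/10800
Step 4: max=32039/5400, min=5026037/864000, spread=33401/288000
Step 5: max=3196609/540000, min=45426067/7776000, spread=3025513/38880000
Step 6: max=170044051/28800000, min=18197473133/3110400000, spread=53531/995328
Step 7: max=45864883949/7776000000, min=1093711074151/186624000000, spread=450953/11943936
Step 8: max=5497711389481/933120000000, min=65675736439397/11197440000000, spread=3799043/143327232

Answer: 1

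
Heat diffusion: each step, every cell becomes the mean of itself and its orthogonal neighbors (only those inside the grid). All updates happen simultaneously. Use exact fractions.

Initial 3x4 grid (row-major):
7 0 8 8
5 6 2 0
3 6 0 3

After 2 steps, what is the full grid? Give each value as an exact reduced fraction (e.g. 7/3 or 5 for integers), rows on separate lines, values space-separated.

After step 1:
  4 21/4 9/2 16/3
  21/4 19/5 16/5 13/4
  14/3 15/4 11/4 1
After step 2:
  29/6 351/80 1097/240 157/36
  1063/240 17/4 7/2 767/240
  41/9 449/120 107/40 7/3

Answer: 29/6 351/80 1097/240 157/36
1063/240 17/4 7/2 767/240
41/9 449/120 107/40 7/3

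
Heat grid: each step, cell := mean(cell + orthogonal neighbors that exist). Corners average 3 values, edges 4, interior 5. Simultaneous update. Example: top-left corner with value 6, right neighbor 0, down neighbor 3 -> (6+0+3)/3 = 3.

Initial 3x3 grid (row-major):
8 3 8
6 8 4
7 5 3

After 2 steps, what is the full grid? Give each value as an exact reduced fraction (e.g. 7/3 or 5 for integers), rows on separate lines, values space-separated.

After step 1:
  17/3 27/4 5
  29/4 26/5 23/4
  6 23/4 4
After step 2:
  59/9 1357/240 35/6
  1447/240 307/50 399/80
  19/3 419/80 31/6

Answer: 59/9 1357/240 35/6
1447/240 307/50 399/80
19/3 419/80 31/6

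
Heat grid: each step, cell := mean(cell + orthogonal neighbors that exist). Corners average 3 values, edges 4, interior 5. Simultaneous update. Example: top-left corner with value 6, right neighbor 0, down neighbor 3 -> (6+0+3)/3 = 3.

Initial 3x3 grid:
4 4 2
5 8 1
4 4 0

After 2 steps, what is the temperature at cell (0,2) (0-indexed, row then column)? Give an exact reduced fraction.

Answer: 115/36

Derivation:
Step 1: cell (0,2) = 7/3
Step 2: cell (0,2) = 115/36
Full grid after step 2:
  169/36 467/120 115/36
  1099/240 209/50 223/80
  163/36 18/5 101/36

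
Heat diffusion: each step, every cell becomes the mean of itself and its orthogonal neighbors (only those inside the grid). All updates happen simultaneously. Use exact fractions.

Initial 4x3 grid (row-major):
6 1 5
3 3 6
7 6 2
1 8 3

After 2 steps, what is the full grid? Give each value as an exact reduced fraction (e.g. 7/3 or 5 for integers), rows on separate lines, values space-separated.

Answer: 71/18 893/240 47/12
121/30 43/10 321/80
293/60 22/5 1067/240
169/36 581/120 157/36

Derivation:
After step 1:
  10/3 15/4 4
  19/4 19/5 4
  17/4 26/5 17/4
  16/3 9/2 13/3
After step 2:
  71/18 893/240 47/12
  121/30 43/10 321/80
  293/60 22/5 1067/240
  169/36 581/120 157/36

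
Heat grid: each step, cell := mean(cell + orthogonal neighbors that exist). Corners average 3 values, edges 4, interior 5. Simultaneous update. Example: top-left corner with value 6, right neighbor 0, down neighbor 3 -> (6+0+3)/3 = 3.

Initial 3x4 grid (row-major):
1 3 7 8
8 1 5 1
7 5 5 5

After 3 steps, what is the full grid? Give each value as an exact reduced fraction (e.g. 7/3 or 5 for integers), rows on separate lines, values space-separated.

After step 1:
  4 3 23/4 16/3
  17/4 22/5 19/5 19/4
  20/3 9/2 5 11/3
After step 2:
  15/4 343/80 1073/240 95/18
  1159/240 399/100 237/50 351/80
  185/36 617/120 509/120 161/36
After step 3:
  193/45 9899/2400 33797/7200 5089/1080
  63749/14400 13793/3000 2183/500 7551/1600
  10879/2160 16661/3600 1046/225 9433/2160

Answer: 193/45 9899/2400 33797/7200 5089/1080
63749/14400 13793/3000 2183/500 7551/1600
10879/2160 16661/3600 1046/225 9433/2160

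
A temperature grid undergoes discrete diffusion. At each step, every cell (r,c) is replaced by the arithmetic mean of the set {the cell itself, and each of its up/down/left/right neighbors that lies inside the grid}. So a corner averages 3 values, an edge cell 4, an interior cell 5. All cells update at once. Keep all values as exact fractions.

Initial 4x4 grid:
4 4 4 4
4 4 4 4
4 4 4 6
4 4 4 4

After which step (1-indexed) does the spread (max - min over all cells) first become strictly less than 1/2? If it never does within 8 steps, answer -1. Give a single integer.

Answer: 3

Derivation:
Step 1: max=14/3, min=4, spread=2/3
Step 2: max=271/60, min=4, spread=31/60
Step 3: max=2371/540, min=4, spread=211/540
  -> spread < 1/2 first at step 3
Step 4: max=232843/54000, min=4, spread=16843/54000
Step 5: max=2082643/486000, min=18079/4500, spread=130111/486000
Step 6: max=61962367/14580000, min=1087159/270000, spread=3255781/14580000
Step 7: max=1849953691/437400000, min=1091107/270000, spread=82360351/437400000
Step 8: max=55239316891/13122000000, min=196906441/48600000, spread=2074577821/13122000000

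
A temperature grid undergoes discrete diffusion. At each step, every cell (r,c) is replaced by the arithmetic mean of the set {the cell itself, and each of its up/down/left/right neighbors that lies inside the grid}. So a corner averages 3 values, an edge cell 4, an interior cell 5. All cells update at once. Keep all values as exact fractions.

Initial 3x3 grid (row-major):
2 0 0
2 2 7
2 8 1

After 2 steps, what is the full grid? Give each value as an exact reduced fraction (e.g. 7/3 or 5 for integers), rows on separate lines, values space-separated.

Answer: 13/9 127/60 35/18
167/60 251/100 419/120
37/12 983/240 133/36

Derivation:
After step 1:
  4/3 1 7/3
  2 19/5 5/2
  4 13/4 16/3
After step 2:
  13/9 127/60 35/18
  167/60 251/100 419/120
  37/12 983/240 133/36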